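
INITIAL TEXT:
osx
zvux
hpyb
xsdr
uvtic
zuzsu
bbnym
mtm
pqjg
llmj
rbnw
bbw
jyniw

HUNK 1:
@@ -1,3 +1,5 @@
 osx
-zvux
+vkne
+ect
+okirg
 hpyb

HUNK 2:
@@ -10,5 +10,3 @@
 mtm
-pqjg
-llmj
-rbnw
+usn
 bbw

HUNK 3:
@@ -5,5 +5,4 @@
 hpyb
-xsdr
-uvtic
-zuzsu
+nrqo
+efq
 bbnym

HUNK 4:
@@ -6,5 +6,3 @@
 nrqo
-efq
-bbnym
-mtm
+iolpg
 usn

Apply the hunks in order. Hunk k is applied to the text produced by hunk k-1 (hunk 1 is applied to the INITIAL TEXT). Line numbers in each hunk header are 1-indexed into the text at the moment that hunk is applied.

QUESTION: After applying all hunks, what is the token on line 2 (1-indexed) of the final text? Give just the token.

Hunk 1: at line 1 remove [zvux] add [vkne,ect,okirg] -> 15 lines: osx vkne ect okirg hpyb xsdr uvtic zuzsu bbnym mtm pqjg llmj rbnw bbw jyniw
Hunk 2: at line 10 remove [pqjg,llmj,rbnw] add [usn] -> 13 lines: osx vkne ect okirg hpyb xsdr uvtic zuzsu bbnym mtm usn bbw jyniw
Hunk 3: at line 5 remove [xsdr,uvtic,zuzsu] add [nrqo,efq] -> 12 lines: osx vkne ect okirg hpyb nrqo efq bbnym mtm usn bbw jyniw
Hunk 4: at line 6 remove [efq,bbnym,mtm] add [iolpg] -> 10 lines: osx vkne ect okirg hpyb nrqo iolpg usn bbw jyniw
Final line 2: vkne

Answer: vkne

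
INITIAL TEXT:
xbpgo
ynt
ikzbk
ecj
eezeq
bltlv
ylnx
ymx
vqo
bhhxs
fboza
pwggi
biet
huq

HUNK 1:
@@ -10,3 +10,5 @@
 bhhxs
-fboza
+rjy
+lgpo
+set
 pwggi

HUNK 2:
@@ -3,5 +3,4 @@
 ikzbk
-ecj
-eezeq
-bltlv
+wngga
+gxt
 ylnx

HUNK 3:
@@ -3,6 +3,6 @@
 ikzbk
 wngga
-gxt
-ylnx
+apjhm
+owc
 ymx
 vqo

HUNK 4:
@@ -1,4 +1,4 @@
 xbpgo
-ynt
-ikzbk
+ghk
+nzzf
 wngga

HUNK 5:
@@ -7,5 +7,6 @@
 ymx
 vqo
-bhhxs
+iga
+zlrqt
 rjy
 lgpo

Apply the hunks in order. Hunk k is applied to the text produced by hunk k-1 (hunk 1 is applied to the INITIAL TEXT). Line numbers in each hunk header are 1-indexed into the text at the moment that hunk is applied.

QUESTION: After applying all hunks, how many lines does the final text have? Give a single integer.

Answer: 16

Derivation:
Hunk 1: at line 10 remove [fboza] add [rjy,lgpo,set] -> 16 lines: xbpgo ynt ikzbk ecj eezeq bltlv ylnx ymx vqo bhhxs rjy lgpo set pwggi biet huq
Hunk 2: at line 3 remove [ecj,eezeq,bltlv] add [wngga,gxt] -> 15 lines: xbpgo ynt ikzbk wngga gxt ylnx ymx vqo bhhxs rjy lgpo set pwggi biet huq
Hunk 3: at line 3 remove [gxt,ylnx] add [apjhm,owc] -> 15 lines: xbpgo ynt ikzbk wngga apjhm owc ymx vqo bhhxs rjy lgpo set pwggi biet huq
Hunk 4: at line 1 remove [ynt,ikzbk] add [ghk,nzzf] -> 15 lines: xbpgo ghk nzzf wngga apjhm owc ymx vqo bhhxs rjy lgpo set pwggi biet huq
Hunk 5: at line 7 remove [bhhxs] add [iga,zlrqt] -> 16 lines: xbpgo ghk nzzf wngga apjhm owc ymx vqo iga zlrqt rjy lgpo set pwggi biet huq
Final line count: 16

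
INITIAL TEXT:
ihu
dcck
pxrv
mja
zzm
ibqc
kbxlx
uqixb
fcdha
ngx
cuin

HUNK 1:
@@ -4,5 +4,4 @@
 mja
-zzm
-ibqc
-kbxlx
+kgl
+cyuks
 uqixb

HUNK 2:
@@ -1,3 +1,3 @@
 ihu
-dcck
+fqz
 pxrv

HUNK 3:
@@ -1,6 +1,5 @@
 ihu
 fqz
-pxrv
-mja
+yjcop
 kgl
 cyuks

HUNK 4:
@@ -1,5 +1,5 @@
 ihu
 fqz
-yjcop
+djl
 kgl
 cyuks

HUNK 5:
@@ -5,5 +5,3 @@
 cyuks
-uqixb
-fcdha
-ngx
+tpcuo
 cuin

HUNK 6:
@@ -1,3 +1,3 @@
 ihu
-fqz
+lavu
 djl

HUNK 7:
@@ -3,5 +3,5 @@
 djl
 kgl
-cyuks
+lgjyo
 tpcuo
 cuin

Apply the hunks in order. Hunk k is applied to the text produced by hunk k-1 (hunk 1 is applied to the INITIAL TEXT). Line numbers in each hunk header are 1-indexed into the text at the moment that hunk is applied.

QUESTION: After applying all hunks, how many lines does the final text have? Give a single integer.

Answer: 7

Derivation:
Hunk 1: at line 4 remove [zzm,ibqc,kbxlx] add [kgl,cyuks] -> 10 lines: ihu dcck pxrv mja kgl cyuks uqixb fcdha ngx cuin
Hunk 2: at line 1 remove [dcck] add [fqz] -> 10 lines: ihu fqz pxrv mja kgl cyuks uqixb fcdha ngx cuin
Hunk 3: at line 1 remove [pxrv,mja] add [yjcop] -> 9 lines: ihu fqz yjcop kgl cyuks uqixb fcdha ngx cuin
Hunk 4: at line 1 remove [yjcop] add [djl] -> 9 lines: ihu fqz djl kgl cyuks uqixb fcdha ngx cuin
Hunk 5: at line 5 remove [uqixb,fcdha,ngx] add [tpcuo] -> 7 lines: ihu fqz djl kgl cyuks tpcuo cuin
Hunk 6: at line 1 remove [fqz] add [lavu] -> 7 lines: ihu lavu djl kgl cyuks tpcuo cuin
Hunk 7: at line 3 remove [cyuks] add [lgjyo] -> 7 lines: ihu lavu djl kgl lgjyo tpcuo cuin
Final line count: 7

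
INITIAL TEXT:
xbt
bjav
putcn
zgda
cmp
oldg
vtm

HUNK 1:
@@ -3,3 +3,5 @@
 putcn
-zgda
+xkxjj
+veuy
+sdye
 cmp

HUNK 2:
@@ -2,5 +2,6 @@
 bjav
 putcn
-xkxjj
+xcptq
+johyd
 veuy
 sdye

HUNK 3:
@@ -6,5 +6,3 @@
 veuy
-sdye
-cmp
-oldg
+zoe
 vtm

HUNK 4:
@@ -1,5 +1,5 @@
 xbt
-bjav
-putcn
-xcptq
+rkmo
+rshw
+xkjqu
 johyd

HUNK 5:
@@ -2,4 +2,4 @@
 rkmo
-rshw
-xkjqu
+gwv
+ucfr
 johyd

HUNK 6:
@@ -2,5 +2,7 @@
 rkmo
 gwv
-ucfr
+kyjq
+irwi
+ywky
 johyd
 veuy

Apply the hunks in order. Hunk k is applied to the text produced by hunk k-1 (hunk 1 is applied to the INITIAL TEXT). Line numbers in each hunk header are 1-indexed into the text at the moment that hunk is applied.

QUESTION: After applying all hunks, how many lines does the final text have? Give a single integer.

Hunk 1: at line 3 remove [zgda] add [xkxjj,veuy,sdye] -> 9 lines: xbt bjav putcn xkxjj veuy sdye cmp oldg vtm
Hunk 2: at line 2 remove [xkxjj] add [xcptq,johyd] -> 10 lines: xbt bjav putcn xcptq johyd veuy sdye cmp oldg vtm
Hunk 3: at line 6 remove [sdye,cmp,oldg] add [zoe] -> 8 lines: xbt bjav putcn xcptq johyd veuy zoe vtm
Hunk 4: at line 1 remove [bjav,putcn,xcptq] add [rkmo,rshw,xkjqu] -> 8 lines: xbt rkmo rshw xkjqu johyd veuy zoe vtm
Hunk 5: at line 2 remove [rshw,xkjqu] add [gwv,ucfr] -> 8 lines: xbt rkmo gwv ucfr johyd veuy zoe vtm
Hunk 6: at line 2 remove [ucfr] add [kyjq,irwi,ywky] -> 10 lines: xbt rkmo gwv kyjq irwi ywky johyd veuy zoe vtm
Final line count: 10

Answer: 10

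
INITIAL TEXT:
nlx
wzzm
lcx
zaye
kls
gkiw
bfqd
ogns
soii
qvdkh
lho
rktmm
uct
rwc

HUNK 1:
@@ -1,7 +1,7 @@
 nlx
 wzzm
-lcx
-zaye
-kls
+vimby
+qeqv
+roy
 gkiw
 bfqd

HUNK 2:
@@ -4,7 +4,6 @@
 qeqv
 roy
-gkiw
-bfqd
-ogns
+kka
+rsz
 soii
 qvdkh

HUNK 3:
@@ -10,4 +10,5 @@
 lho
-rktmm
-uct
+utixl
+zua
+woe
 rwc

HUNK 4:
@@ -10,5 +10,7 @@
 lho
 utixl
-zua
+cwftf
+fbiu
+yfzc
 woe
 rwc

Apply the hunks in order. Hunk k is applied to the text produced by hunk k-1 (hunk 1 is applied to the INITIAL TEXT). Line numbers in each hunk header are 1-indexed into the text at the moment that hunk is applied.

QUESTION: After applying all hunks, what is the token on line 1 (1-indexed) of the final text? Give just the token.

Answer: nlx

Derivation:
Hunk 1: at line 1 remove [lcx,zaye,kls] add [vimby,qeqv,roy] -> 14 lines: nlx wzzm vimby qeqv roy gkiw bfqd ogns soii qvdkh lho rktmm uct rwc
Hunk 2: at line 4 remove [gkiw,bfqd,ogns] add [kka,rsz] -> 13 lines: nlx wzzm vimby qeqv roy kka rsz soii qvdkh lho rktmm uct rwc
Hunk 3: at line 10 remove [rktmm,uct] add [utixl,zua,woe] -> 14 lines: nlx wzzm vimby qeqv roy kka rsz soii qvdkh lho utixl zua woe rwc
Hunk 4: at line 10 remove [zua] add [cwftf,fbiu,yfzc] -> 16 lines: nlx wzzm vimby qeqv roy kka rsz soii qvdkh lho utixl cwftf fbiu yfzc woe rwc
Final line 1: nlx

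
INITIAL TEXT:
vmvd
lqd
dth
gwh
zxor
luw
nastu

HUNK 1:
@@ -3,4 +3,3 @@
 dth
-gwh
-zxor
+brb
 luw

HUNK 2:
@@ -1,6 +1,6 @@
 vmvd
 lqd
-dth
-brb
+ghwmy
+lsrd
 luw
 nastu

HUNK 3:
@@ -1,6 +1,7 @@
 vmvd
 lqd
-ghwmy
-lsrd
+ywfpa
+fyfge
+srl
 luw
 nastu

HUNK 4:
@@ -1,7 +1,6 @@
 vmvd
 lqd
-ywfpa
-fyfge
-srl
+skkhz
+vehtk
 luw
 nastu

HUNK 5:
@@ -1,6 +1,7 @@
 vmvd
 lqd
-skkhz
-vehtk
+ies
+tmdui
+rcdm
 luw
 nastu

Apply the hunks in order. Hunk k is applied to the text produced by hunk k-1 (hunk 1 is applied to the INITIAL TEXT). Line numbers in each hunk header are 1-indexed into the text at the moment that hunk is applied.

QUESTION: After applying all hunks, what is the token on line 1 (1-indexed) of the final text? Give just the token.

Hunk 1: at line 3 remove [gwh,zxor] add [brb] -> 6 lines: vmvd lqd dth brb luw nastu
Hunk 2: at line 1 remove [dth,brb] add [ghwmy,lsrd] -> 6 lines: vmvd lqd ghwmy lsrd luw nastu
Hunk 3: at line 1 remove [ghwmy,lsrd] add [ywfpa,fyfge,srl] -> 7 lines: vmvd lqd ywfpa fyfge srl luw nastu
Hunk 4: at line 1 remove [ywfpa,fyfge,srl] add [skkhz,vehtk] -> 6 lines: vmvd lqd skkhz vehtk luw nastu
Hunk 5: at line 1 remove [skkhz,vehtk] add [ies,tmdui,rcdm] -> 7 lines: vmvd lqd ies tmdui rcdm luw nastu
Final line 1: vmvd

Answer: vmvd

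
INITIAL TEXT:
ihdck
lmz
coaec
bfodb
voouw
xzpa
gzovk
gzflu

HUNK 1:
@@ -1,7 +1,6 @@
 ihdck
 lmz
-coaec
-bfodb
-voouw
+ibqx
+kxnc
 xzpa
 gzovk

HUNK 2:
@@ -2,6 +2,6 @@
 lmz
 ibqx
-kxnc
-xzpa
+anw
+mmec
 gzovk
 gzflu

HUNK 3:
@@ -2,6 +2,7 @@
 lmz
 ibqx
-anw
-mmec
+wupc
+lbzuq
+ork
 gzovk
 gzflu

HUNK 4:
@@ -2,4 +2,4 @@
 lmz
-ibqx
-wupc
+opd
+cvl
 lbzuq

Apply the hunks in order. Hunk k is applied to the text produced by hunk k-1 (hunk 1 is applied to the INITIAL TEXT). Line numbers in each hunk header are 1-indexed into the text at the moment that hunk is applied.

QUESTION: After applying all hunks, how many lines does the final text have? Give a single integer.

Answer: 8

Derivation:
Hunk 1: at line 1 remove [coaec,bfodb,voouw] add [ibqx,kxnc] -> 7 lines: ihdck lmz ibqx kxnc xzpa gzovk gzflu
Hunk 2: at line 2 remove [kxnc,xzpa] add [anw,mmec] -> 7 lines: ihdck lmz ibqx anw mmec gzovk gzflu
Hunk 3: at line 2 remove [anw,mmec] add [wupc,lbzuq,ork] -> 8 lines: ihdck lmz ibqx wupc lbzuq ork gzovk gzflu
Hunk 4: at line 2 remove [ibqx,wupc] add [opd,cvl] -> 8 lines: ihdck lmz opd cvl lbzuq ork gzovk gzflu
Final line count: 8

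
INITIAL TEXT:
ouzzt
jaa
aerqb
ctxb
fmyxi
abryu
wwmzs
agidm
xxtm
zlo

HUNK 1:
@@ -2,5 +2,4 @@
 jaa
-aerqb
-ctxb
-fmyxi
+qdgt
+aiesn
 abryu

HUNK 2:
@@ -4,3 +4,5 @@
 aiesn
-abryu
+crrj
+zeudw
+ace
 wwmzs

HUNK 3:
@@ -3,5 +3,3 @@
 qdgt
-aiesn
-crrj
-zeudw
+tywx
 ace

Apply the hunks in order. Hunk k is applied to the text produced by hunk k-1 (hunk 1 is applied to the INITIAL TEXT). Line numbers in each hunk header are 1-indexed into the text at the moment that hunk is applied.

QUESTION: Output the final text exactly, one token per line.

Answer: ouzzt
jaa
qdgt
tywx
ace
wwmzs
agidm
xxtm
zlo

Derivation:
Hunk 1: at line 2 remove [aerqb,ctxb,fmyxi] add [qdgt,aiesn] -> 9 lines: ouzzt jaa qdgt aiesn abryu wwmzs agidm xxtm zlo
Hunk 2: at line 4 remove [abryu] add [crrj,zeudw,ace] -> 11 lines: ouzzt jaa qdgt aiesn crrj zeudw ace wwmzs agidm xxtm zlo
Hunk 3: at line 3 remove [aiesn,crrj,zeudw] add [tywx] -> 9 lines: ouzzt jaa qdgt tywx ace wwmzs agidm xxtm zlo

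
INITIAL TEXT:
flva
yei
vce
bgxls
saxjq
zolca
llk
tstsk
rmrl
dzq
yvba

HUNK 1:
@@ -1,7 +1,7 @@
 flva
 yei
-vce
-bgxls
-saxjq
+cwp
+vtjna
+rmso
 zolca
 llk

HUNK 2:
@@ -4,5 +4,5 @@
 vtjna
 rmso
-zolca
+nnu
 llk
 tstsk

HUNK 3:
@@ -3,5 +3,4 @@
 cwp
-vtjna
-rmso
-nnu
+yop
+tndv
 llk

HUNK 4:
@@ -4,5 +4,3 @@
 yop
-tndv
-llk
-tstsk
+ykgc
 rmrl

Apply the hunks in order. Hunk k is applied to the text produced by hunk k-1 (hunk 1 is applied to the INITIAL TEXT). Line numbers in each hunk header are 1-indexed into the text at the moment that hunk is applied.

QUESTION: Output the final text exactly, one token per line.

Answer: flva
yei
cwp
yop
ykgc
rmrl
dzq
yvba

Derivation:
Hunk 1: at line 1 remove [vce,bgxls,saxjq] add [cwp,vtjna,rmso] -> 11 lines: flva yei cwp vtjna rmso zolca llk tstsk rmrl dzq yvba
Hunk 2: at line 4 remove [zolca] add [nnu] -> 11 lines: flva yei cwp vtjna rmso nnu llk tstsk rmrl dzq yvba
Hunk 3: at line 3 remove [vtjna,rmso,nnu] add [yop,tndv] -> 10 lines: flva yei cwp yop tndv llk tstsk rmrl dzq yvba
Hunk 4: at line 4 remove [tndv,llk,tstsk] add [ykgc] -> 8 lines: flva yei cwp yop ykgc rmrl dzq yvba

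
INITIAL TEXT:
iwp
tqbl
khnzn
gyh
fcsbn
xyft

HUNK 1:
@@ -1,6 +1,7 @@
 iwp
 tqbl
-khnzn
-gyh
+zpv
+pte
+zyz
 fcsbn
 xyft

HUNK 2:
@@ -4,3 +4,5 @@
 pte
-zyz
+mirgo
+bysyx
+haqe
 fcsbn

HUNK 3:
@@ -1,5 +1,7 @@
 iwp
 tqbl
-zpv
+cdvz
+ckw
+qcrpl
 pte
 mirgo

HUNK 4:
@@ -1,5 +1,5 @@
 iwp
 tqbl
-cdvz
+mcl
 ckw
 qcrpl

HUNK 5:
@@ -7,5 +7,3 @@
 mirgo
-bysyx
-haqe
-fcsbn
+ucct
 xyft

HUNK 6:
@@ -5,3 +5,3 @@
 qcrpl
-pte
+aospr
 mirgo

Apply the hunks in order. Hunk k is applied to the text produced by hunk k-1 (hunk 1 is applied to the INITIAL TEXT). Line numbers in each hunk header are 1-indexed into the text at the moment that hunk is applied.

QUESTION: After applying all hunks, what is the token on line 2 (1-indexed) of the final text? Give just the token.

Hunk 1: at line 1 remove [khnzn,gyh] add [zpv,pte,zyz] -> 7 lines: iwp tqbl zpv pte zyz fcsbn xyft
Hunk 2: at line 4 remove [zyz] add [mirgo,bysyx,haqe] -> 9 lines: iwp tqbl zpv pte mirgo bysyx haqe fcsbn xyft
Hunk 3: at line 1 remove [zpv] add [cdvz,ckw,qcrpl] -> 11 lines: iwp tqbl cdvz ckw qcrpl pte mirgo bysyx haqe fcsbn xyft
Hunk 4: at line 1 remove [cdvz] add [mcl] -> 11 lines: iwp tqbl mcl ckw qcrpl pte mirgo bysyx haqe fcsbn xyft
Hunk 5: at line 7 remove [bysyx,haqe,fcsbn] add [ucct] -> 9 lines: iwp tqbl mcl ckw qcrpl pte mirgo ucct xyft
Hunk 6: at line 5 remove [pte] add [aospr] -> 9 lines: iwp tqbl mcl ckw qcrpl aospr mirgo ucct xyft
Final line 2: tqbl

Answer: tqbl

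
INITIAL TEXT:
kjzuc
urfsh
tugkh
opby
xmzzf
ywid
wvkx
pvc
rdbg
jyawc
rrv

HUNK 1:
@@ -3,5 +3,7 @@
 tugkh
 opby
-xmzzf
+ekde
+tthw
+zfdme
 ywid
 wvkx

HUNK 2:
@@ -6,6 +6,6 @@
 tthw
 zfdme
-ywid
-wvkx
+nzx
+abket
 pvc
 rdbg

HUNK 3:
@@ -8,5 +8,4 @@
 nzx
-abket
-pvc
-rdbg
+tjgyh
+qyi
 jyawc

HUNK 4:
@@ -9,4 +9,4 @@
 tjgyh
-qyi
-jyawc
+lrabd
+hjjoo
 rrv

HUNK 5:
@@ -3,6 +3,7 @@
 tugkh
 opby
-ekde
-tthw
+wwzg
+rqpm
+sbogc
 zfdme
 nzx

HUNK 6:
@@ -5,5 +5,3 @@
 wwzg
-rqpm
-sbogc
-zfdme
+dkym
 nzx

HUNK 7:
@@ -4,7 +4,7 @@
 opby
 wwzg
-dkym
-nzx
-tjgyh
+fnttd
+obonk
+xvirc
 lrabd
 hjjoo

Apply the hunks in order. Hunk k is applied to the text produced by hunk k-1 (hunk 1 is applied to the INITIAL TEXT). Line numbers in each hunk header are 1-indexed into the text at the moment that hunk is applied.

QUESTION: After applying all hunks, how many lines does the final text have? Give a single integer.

Answer: 11

Derivation:
Hunk 1: at line 3 remove [xmzzf] add [ekde,tthw,zfdme] -> 13 lines: kjzuc urfsh tugkh opby ekde tthw zfdme ywid wvkx pvc rdbg jyawc rrv
Hunk 2: at line 6 remove [ywid,wvkx] add [nzx,abket] -> 13 lines: kjzuc urfsh tugkh opby ekde tthw zfdme nzx abket pvc rdbg jyawc rrv
Hunk 3: at line 8 remove [abket,pvc,rdbg] add [tjgyh,qyi] -> 12 lines: kjzuc urfsh tugkh opby ekde tthw zfdme nzx tjgyh qyi jyawc rrv
Hunk 4: at line 9 remove [qyi,jyawc] add [lrabd,hjjoo] -> 12 lines: kjzuc urfsh tugkh opby ekde tthw zfdme nzx tjgyh lrabd hjjoo rrv
Hunk 5: at line 3 remove [ekde,tthw] add [wwzg,rqpm,sbogc] -> 13 lines: kjzuc urfsh tugkh opby wwzg rqpm sbogc zfdme nzx tjgyh lrabd hjjoo rrv
Hunk 6: at line 5 remove [rqpm,sbogc,zfdme] add [dkym] -> 11 lines: kjzuc urfsh tugkh opby wwzg dkym nzx tjgyh lrabd hjjoo rrv
Hunk 7: at line 4 remove [dkym,nzx,tjgyh] add [fnttd,obonk,xvirc] -> 11 lines: kjzuc urfsh tugkh opby wwzg fnttd obonk xvirc lrabd hjjoo rrv
Final line count: 11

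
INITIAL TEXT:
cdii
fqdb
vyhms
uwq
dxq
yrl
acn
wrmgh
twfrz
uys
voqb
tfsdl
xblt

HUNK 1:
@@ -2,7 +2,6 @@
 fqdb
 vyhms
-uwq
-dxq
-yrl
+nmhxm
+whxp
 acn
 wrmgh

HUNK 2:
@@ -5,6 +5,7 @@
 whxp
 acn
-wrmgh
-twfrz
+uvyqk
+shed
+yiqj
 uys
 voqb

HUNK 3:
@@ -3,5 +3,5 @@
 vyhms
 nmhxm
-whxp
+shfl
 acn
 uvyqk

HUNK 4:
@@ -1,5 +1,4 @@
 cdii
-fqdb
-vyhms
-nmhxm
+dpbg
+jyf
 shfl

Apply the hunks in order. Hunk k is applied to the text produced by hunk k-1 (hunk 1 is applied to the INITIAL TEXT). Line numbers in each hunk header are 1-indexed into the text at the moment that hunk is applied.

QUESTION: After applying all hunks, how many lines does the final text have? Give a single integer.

Answer: 12

Derivation:
Hunk 1: at line 2 remove [uwq,dxq,yrl] add [nmhxm,whxp] -> 12 lines: cdii fqdb vyhms nmhxm whxp acn wrmgh twfrz uys voqb tfsdl xblt
Hunk 2: at line 5 remove [wrmgh,twfrz] add [uvyqk,shed,yiqj] -> 13 lines: cdii fqdb vyhms nmhxm whxp acn uvyqk shed yiqj uys voqb tfsdl xblt
Hunk 3: at line 3 remove [whxp] add [shfl] -> 13 lines: cdii fqdb vyhms nmhxm shfl acn uvyqk shed yiqj uys voqb tfsdl xblt
Hunk 4: at line 1 remove [fqdb,vyhms,nmhxm] add [dpbg,jyf] -> 12 lines: cdii dpbg jyf shfl acn uvyqk shed yiqj uys voqb tfsdl xblt
Final line count: 12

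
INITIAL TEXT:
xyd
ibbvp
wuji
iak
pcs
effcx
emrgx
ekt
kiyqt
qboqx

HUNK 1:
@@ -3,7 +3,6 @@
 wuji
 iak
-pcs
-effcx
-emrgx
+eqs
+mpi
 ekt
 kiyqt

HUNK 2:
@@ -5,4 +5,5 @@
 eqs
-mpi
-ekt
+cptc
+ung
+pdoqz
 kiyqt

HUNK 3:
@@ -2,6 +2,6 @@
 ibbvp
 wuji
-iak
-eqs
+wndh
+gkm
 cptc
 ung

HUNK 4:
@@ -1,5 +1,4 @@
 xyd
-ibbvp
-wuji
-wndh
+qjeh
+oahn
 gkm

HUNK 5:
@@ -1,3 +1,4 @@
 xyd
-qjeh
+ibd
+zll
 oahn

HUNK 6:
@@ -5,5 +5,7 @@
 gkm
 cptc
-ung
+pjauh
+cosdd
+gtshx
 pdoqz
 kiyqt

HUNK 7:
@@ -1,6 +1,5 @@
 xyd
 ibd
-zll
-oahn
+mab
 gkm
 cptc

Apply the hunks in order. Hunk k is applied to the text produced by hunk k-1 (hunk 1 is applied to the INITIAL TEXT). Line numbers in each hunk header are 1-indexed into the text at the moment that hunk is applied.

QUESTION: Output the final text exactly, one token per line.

Hunk 1: at line 3 remove [pcs,effcx,emrgx] add [eqs,mpi] -> 9 lines: xyd ibbvp wuji iak eqs mpi ekt kiyqt qboqx
Hunk 2: at line 5 remove [mpi,ekt] add [cptc,ung,pdoqz] -> 10 lines: xyd ibbvp wuji iak eqs cptc ung pdoqz kiyqt qboqx
Hunk 3: at line 2 remove [iak,eqs] add [wndh,gkm] -> 10 lines: xyd ibbvp wuji wndh gkm cptc ung pdoqz kiyqt qboqx
Hunk 4: at line 1 remove [ibbvp,wuji,wndh] add [qjeh,oahn] -> 9 lines: xyd qjeh oahn gkm cptc ung pdoqz kiyqt qboqx
Hunk 5: at line 1 remove [qjeh] add [ibd,zll] -> 10 lines: xyd ibd zll oahn gkm cptc ung pdoqz kiyqt qboqx
Hunk 6: at line 5 remove [ung] add [pjauh,cosdd,gtshx] -> 12 lines: xyd ibd zll oahn gkm cptc pjauh cosdd gtshx pdoqz kiyqt qboqx
Hunk 7: at line 1 remove [zll,oahn] add [mab] -> 11 lines: xyd ibd mab gkm cptc pjauh cosdd gtshx pdoqz kiyqt qboqx

Answer: xyd
ibd
mab
gkm
cptc
pjauh
cosdd
gtshx
pdoqz
kiyqt
qboqx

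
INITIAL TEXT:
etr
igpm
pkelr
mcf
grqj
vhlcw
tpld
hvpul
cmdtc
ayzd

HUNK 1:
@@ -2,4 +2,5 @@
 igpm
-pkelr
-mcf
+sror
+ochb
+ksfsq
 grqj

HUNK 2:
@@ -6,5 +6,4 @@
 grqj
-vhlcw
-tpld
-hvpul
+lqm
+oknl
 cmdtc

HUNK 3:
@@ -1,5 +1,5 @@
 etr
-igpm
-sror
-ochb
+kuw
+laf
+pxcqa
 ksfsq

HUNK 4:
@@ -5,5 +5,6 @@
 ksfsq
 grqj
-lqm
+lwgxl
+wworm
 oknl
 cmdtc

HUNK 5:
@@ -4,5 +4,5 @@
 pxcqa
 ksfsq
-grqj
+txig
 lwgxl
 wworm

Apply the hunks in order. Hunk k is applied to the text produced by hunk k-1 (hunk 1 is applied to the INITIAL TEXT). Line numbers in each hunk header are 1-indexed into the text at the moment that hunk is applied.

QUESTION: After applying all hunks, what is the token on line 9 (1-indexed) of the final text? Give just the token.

Hunk 1: at line 2 remove [pkelr,mcf] add [sror,ochb,ksfsq] -> 11 lines: etr igpm sror ochb ksfsq grqj vhlcw tpld hvpul cmdtc ayzd
Hunk 2: at line 6 remove [vhlcw,tpld,hvpul] add [lqm,oknl] -> 10 lines: etr igpm sror ochb ksfsq grqj lqm oknl cmdtc ayzd
Hunk 3: at line 1 remove [igpm,sror,ochb] add [kuw,laf,pxcqa] -> 10 lines: etr kuw laf pxcqa ksfsq grqj lqm oknl cmdtc ayzd
Hunk 4: at line 5 remove [lqm] add [lwgxl,wworm] -> 11 lines: etr kuw laf pxcqa ksfsq grqj lwgxl wworm oknl cmdtc ayzd
Hunk 5: at line 4 remove [grqj] add [txig] -> 11 lines: etr kuw laf pxcqa ksfsq txig lwgxl wworm oknl cmdtc ayzd
Final line 9: oknl

Answer: oknl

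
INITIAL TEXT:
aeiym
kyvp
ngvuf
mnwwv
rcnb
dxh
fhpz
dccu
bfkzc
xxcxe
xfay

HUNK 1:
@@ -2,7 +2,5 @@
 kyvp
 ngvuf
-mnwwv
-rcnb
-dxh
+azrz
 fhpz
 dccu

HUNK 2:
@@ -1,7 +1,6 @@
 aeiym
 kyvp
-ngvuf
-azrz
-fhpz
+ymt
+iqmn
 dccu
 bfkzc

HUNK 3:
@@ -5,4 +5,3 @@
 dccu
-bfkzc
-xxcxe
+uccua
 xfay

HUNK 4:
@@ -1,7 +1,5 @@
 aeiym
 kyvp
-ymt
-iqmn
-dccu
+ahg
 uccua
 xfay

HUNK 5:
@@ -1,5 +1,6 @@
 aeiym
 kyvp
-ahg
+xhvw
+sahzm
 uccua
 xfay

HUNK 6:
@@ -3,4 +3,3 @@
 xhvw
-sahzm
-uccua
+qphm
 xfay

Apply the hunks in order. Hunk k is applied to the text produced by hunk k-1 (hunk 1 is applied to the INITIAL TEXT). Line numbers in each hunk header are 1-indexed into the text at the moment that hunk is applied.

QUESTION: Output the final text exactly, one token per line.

Answer: aeiym
kyvp
xhvw
qphm
xfay

Derivation:
Hunk 1: at line 2 remove [mnwwv,rcnb,dxh] add [azrz] -> 9 lines: aeiym kyvp ngvuf azrz fhpz dccu bfkzc xxcxe xfay
Hunk 2: at line 1 remove [ngvuf,azrz,fhpz] add [ymt,iqmn] -> 8 lines: aeiym kyvp ymt iqmn dccu bfkzc xxcxe xfay
Hunk 3: at line 5 remove [bfkzc,xxcxe] add [uccua] -> 7 lines: aeiym kyvp ymt iqmn dccu uccua xfay
Hunk 4: at line 1 remove [ymt,iqmn,dccu] add [ahg] -> 5 lines: aeiym kyvp ahg uccua xfay
Hunk 5: at line 1 remove [ahg] add [xhvw,sahzm] -> 6 lines: aeiym kyvp xhvw sahzm uccua xfay
Hunk 6: at line 3 remove [sahzm,uccua] add [qphm] -> 5 lines: aeiym kyvp xhvw qphm xfay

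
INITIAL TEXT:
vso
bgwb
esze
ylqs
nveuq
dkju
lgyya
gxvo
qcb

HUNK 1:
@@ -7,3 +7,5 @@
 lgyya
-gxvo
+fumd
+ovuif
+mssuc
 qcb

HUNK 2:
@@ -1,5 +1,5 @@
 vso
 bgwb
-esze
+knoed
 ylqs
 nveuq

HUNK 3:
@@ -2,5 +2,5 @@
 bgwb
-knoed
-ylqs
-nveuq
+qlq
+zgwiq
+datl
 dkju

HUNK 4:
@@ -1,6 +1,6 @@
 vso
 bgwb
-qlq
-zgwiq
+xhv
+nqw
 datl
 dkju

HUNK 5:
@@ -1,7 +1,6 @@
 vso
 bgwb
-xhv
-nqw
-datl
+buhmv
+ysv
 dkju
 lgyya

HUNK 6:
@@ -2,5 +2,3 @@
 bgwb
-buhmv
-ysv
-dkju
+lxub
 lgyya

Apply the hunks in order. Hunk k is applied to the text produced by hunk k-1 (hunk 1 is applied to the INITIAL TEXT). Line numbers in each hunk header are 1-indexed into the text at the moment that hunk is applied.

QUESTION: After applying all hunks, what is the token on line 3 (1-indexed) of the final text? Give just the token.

Hunk 1: at line 7 remove [gxvo] add [fumd,ovuif,mssuc] -> 11 lines: vso bgwb esze ylqs nveuq dkju lgyya fumd ovuif mssuc qcb
Hunk 2: at line 1 remove [esze] add [knoed] -> 11 lines: vso bgwb knoed ylqs nveuq dkju lgyya fumd ovuif mssuc qcb
Hunk 3: at line 2 remove [knoed,ylqs,nveuq] add [qlq,zgwiq,datl] -> 11 lines: vso bgwb qlq zgwiq datl dkju lgyya fumd ovuif mssuc qcb
Hunk 4: at line 1 remove [qlq,zgwiq] add [xhv,nqw] -> 11 lines: vso bgwb xhv nqw datl dkju lgyya fumd ovuif mssuc qcb
Hunk 5: at line 1 remove [xhv,nqw,datl] add [buhmv,ysv] -> 10 lines: vso bgwb buhmv ysv dkju lgyya fumd ovuif mssuc qcb
Hunk 6: at line 2 remove [buhmv,ysv,dkju] add [lxub] -> 8 lines: vso bgwb lxub lgyya fumd ovuif mssuc qcb
Final line 3: lxub

Answer: lxub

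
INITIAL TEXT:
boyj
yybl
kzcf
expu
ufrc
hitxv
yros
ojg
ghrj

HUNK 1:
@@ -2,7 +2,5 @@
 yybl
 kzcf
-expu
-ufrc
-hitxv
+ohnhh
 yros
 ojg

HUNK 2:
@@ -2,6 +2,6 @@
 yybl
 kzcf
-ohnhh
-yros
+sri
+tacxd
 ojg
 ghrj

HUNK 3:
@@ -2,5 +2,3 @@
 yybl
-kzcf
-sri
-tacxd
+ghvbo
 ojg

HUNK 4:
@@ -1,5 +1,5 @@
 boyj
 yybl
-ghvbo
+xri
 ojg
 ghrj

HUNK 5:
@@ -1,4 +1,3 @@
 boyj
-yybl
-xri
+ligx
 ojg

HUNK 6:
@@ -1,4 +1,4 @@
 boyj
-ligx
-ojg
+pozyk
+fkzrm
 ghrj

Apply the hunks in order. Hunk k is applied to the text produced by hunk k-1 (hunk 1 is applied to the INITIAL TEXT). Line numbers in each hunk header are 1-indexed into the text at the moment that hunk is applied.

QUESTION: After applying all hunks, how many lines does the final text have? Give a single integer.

Answer: 4

Derivation:
Hunk 1: at line 2 remove [expu,ufrc,hitxv] add [ohnhh] -> 7 lines: boyj yybl kzcf ohnhh yros ojg ghrj
Hunk 2: at line 2 remove [ohnhh,yros] add [sri,tacxd] -> 7 lines: boyj yybl kzcf sri tacxd ojg ghrj
Hunk 3: at line 2 remove [kzcf,sri,tacxd] add [ghvbo] -> 5 lines: boyj yybl ghvbo ojg ghrj
Hunk 4: at line 1 remove [ghvbo] add [xri] -> 5 lines: boyj yybl xri ojg ghrj
Hunk 5: at line 1 remove [yybl,xri] add [ligx] -> 4 lines: boyj ligx ojg ghrj
Hunk 6: at line 1 remove [ligx,ojg] add [pozyk,fkzrm] -> 4 lines: boyj pozyk fkzrm ghrj
Final line count: 4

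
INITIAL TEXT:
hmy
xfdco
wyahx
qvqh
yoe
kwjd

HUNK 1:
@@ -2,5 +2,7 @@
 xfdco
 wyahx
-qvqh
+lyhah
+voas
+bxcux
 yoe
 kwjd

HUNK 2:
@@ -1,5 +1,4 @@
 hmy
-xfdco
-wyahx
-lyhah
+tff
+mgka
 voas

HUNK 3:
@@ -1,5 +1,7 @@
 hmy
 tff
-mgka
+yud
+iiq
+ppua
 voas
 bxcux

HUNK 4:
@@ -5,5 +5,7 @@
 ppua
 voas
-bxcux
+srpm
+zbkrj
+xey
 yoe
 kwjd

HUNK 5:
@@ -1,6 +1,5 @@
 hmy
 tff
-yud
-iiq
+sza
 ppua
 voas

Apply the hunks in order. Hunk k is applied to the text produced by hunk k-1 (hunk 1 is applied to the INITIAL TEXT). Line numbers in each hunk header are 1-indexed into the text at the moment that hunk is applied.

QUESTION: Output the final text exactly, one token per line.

Hunk 1: at line 2 remove [qvqh] add [lyhah,voas,bxcux] -> 8 lines: hmy xfdco wyahx lyhah voas bxcux yoe kwjd
Hunk 2: at line 1 remove [xfdco,wyahx,lyhah] add [tff,mgka] -> 7 lines: hmy tff mgka voas bxcux yoe kwjd
Hunk 3: at line 1 remove [mgka] add [yud,iiq,ppua] -> 9 lines: hmy tff yud iiq ppua voas bxcux yoe kwjd
Hunk 4: at line 5 remove [bxcux] add [srpm,zbkrj,xey] -> 11 lines: hmy tff yud iiq ppua voas srpm zbkrj xey yoe kwjd
Hunk 5: at line 1 remove [yud,iiq] add [sza] -> 10 lines: hmy tff sza ppua voas srpm zbkrj xey yoe kwjd

Answer: hmy
tff
sza
ppua
voas
srpm
zbkrj
xey
yoe
kwjd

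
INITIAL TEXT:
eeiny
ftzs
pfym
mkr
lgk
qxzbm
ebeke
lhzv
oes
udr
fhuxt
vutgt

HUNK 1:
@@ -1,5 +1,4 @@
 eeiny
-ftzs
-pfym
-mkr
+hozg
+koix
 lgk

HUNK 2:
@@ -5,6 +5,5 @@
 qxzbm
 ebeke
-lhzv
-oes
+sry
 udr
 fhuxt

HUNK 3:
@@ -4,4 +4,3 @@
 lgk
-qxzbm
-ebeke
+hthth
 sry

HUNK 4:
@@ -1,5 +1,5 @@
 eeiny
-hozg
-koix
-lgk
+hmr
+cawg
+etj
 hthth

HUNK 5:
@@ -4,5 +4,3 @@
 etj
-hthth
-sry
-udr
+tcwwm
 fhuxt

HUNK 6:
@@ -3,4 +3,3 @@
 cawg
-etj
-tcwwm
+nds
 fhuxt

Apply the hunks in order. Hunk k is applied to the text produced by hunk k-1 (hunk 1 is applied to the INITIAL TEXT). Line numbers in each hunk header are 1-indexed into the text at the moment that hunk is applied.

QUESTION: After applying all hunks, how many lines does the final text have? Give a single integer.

Answer: 6

Derivation:
Hunk 1: at line 1 remove [ftzs,pfym,mkr] add [hozg,koix] -> 11 lines: eeiny hozg koix lgk qxzbm ebeke lhzv oes udr fhuxt vutgt
Hunk 2: at line 5 remove [lhzv,oes] add [sry] -> 10 lines: eeiny hozg koix lgk qxzbm ebeke sry udr fhuxt vutgt
Hunk 3: at line 4 remove [qxzbm,ebeke] add [hthth] -> 9 lines: eeiny hozg koix lgk hthth sry udr fhuxt vutgt
Hunk 4: at line 1 remove [hozg,koix,lgk] add [hmr,cawg,etj] -> 9 lines: eeiny hmr cawg etj hthth sry udr fhuxt vutgt
Hunk 5: at line 4 remove [hthth,sry,udr] add [tcwwm] -> 7 lines: eeiny hmr cawg etj tcwwm fhuxt vutgt
Hunk 6: at line 3 remove [etj,tcwwm] add [nds] -> 6 lines: eeiny hmr cawg nds fhuxt vutgt
Final line count: 6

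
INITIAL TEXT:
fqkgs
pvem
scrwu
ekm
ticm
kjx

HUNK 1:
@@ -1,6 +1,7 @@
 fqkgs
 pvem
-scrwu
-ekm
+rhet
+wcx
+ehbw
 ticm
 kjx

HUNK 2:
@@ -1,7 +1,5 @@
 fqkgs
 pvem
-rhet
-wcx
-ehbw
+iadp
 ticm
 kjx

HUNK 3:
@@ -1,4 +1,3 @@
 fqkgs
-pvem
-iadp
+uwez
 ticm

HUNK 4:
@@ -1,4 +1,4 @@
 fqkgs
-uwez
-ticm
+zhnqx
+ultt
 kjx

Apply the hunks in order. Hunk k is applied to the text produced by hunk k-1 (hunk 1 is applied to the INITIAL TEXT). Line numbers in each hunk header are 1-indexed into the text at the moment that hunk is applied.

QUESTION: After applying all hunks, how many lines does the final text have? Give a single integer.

Answer: 4

Derivation:
Hunk 1: at line 1 remove [scrwu,ekm] add [rhet,wcx,ehbw] -> 7 lines: fqkgs pvem rhet wcx ehbw ticm kjx
Hunk 2: at line 1 remove [rhet,wcx,ehbw] add [iadp] -> 5 lines: fqkgs pvem iadp ticm kjx
Hunk 3: at line 1 remove [pvem,iadp] add [uwez] -> 4 lines: fqkgs uwez ticm kjx
Hunk 4: at line 1 remove [uwez,ticm] add [zhnqx,ultt] -> 4 lines: fqkgs zhnqx ultt kjx
Final line count: 4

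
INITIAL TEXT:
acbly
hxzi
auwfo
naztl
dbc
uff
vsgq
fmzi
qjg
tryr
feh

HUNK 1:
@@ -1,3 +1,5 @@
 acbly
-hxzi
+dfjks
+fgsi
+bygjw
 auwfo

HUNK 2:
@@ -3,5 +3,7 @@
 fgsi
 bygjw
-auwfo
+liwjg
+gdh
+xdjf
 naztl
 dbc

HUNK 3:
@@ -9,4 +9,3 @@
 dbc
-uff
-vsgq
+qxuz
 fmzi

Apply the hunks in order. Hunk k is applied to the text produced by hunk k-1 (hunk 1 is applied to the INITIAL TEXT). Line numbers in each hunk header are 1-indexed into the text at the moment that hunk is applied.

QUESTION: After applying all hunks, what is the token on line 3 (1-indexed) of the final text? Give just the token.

Hunk 1: at line 1 remove [hxzi] add [dfjks,fgsi,bygjw] -> 13 lines: acbly dfjks fgsi bygjw auwfo naztl dbc uff vsgq fmzi qjg tryr feh
Hunk 2: at line 3 remove [auwfo] add [liwjg,gdh,xdjf] -> 15 lines: acbly dfjks fgsi bygjw liwjg gdh xdjf naztl dbc uff vsgq fmzi qjg tryr feh
Hunk 3: at line 9 remove [uff,vsgq] add [qxuz] -> 14 lines: acbly dfjks fgsi bygjw liwjg gdh xdjf naztl dbc qxuz fmzi qjg tryr feh
Final line 3: fgsi

Answer: fgsi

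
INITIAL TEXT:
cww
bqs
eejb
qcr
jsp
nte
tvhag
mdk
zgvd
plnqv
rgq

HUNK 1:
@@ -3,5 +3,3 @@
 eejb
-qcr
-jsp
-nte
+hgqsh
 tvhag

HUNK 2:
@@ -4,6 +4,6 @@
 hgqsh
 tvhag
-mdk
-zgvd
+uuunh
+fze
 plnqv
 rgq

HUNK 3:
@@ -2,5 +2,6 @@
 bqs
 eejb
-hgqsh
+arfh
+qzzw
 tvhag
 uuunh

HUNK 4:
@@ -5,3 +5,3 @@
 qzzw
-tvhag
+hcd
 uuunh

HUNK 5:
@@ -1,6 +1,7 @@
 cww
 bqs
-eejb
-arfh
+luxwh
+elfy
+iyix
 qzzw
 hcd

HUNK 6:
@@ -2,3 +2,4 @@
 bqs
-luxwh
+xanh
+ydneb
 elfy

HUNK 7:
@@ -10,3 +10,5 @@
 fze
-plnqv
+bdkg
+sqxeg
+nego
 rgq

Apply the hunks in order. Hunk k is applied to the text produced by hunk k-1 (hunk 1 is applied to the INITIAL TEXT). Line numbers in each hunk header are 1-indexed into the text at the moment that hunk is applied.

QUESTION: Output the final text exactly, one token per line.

Answer: cww
bqs
xanh
ydneb
elfy
iyix
qzzw
hcd
uuunh
fze
bdkg
sqxeg
nego
rgq

Derivation:
Hunk 1: at line 3 remove [qcr,jsp,nte] add [hgqsh] -> 9 lines: cww bqs eejb hgqsh tvhag mdk zgvd plnqv rgq
Hunk 2: at line 4 remove [mdk,zgvd] add [uuunh,fze] -> 9 lines: cww bqs eejb hgqsh tvhag uuunh fze plnqv rgq
Hunk 3: at line 2 remove [hgqsh] add [arfh,qzzw] -> 10 lines: cww bqs eejb arfh qzzw tvhag uuunh fze plnqv rgq
Hunk 4: at line 5 remove [tvhag] add [hcd] -> 10 lines: cww bqs eejb arfh qzzw hcd uuunh fze plnqv rgq
Hunk 5: at line 1 remove [eejb,arfh] add [luxwh,elfy,iyix] -> 11 lines: cww bqs luxwh elfy iyix qzzw hcd uuunh fze plnqv rgq
Hunk 6: at line 2 remove [luxwh] add [xanh,ydneb] -> 12 lines: cww bqs xanh ydneb elfy iyix qzzw hcd uuunh fze plnqv rgq
Hunk 7: at line 10 remove [plnqv] add [bdkg,sqxeg,nego] -> 14 lines: cww bqs xanh ydneb elfy iyix qzzw hcd uuunh fze bdkg sqxeg nego rgq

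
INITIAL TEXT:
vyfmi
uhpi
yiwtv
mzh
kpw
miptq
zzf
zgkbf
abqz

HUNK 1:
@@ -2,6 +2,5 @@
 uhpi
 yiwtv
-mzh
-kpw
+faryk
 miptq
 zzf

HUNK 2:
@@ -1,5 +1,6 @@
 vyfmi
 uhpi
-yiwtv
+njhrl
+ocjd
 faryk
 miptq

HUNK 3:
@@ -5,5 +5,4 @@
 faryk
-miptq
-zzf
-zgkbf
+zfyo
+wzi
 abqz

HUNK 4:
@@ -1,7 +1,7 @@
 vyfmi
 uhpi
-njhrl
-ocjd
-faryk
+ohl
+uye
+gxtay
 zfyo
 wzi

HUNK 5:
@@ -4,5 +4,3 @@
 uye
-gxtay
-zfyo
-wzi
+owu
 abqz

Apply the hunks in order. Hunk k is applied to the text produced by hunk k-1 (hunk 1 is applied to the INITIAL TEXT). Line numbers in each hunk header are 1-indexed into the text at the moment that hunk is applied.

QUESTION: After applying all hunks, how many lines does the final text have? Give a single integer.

Answer: 6

Derivation:
Hunk 1: at line 2 remove [mzh,kpw] add [faryk] -> 8 lines: vyfmi uhpi yiwtv faryk miptq zzf zgkbf abqz
Hunk 2: at line 1 remove [yiwtv] add [njhrl,ocjd] -> 9 lines: vyfmi uhpi njhrl ocjd faryk miptq zzf zgkbf abqz
Hunk 3: at line 5 remove [miptq,zzf,zgkbf] add [zfyo,wzi] -> 8 lines: vyfmi uhpi njhrl ocjd faryk zfyo wzi abqz
Hunk 4: at line 1 remove [njhrl,ocjd,faryk] add [ohl,uye,gxtay] -> 8 lines: vyfmi uhpi ohl uye gxtay zfyo wzi abqz
Hunk 5: at line 4 remove [gxtay,zfyo,wzi] add [owu] -> 6 lines: vyfmi uhpi ohl uye owu abqz
Final line count: 6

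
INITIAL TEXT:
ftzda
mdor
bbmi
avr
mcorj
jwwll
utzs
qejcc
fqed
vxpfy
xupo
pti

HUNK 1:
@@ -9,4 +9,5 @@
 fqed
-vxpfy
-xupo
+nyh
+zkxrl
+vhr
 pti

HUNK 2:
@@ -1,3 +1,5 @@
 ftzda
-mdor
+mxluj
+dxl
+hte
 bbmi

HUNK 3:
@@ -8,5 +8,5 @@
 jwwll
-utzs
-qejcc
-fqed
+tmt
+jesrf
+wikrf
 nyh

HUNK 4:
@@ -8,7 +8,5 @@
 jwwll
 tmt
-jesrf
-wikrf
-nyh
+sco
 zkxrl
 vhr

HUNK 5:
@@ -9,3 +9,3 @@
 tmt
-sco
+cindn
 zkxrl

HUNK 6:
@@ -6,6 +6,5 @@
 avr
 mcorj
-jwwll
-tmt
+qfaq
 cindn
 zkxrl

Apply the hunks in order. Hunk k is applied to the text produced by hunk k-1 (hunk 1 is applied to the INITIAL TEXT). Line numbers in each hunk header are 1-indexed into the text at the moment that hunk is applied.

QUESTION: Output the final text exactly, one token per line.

Answer: ftzda
mxluj
dxl
hte
bbmi
avr
mcorj
qfaq
cindn
zkxrl
vhr
pti

Derivation:
Hunk 1: at line 9 remove [vxpfy,xupo] add [nyh,zkxrl,vhr] -> 13 lines: ftzda mdor bbmi avr mcorj jwwll utzs qejcc fqed nyh zkxrl vhr pti
Hunk 2: at line 1 remove [mdor] add [mxluj,dxl,hte] -> 15 lines: ftzda mxluj dxl hte bbmi avr mcorj jwwll utzs qejcc fqed nyh zkxrl vhr pti
Hunk 3: at line 8 remove [utzs,qejcc,fqed] add [tmt,jesrf,wikrf] -> 15 lines: ftzda mxluj dxl hte bbmi avr mcorj jwwll tmt jesrf wikrf nyh zkxrl vhr pti
Hunk 4: at line 8 remove [jesrf,wikrf,nyh] add [sco] -> 13 lines: ftzda mxluj dxl hte bbmi avr mcorj jwwll tmt sco zkxrl vhr pti
Hunk 5: at line 9 remove [sco] add [cindn] -> 13 lines: ftzda mxluj dxl hte bbmi avr mcorj jwwll tmt cindn zkxrl vhr pti
Hunk 6: at line 6 remove [jwwll,tmt] add [qfaq] -> 12 lines: ftzda mxluj dxl hte bbmi avr mcorj qfaq cindn zkxrl vhr pti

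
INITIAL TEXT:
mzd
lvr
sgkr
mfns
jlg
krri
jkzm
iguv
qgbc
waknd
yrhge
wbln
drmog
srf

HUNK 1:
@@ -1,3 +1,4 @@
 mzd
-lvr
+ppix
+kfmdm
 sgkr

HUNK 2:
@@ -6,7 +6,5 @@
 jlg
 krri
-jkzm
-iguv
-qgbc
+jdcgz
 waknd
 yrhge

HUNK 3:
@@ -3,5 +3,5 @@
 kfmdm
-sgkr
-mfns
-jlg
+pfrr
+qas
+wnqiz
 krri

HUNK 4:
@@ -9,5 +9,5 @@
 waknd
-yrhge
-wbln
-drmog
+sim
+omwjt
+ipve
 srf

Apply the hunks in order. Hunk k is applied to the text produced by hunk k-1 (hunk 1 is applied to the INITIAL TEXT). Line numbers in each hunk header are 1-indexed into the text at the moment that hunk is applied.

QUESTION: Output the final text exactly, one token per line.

Answer: mzd
ppix
kfmdm
pfrr
qas
wnqiz
krri
jdcgz
waknd
sim
omwjt
ipve
srf

Derivation:
Hunk 1: at line 1 remove [lvr] add [ppix,kfmdm] -> 15 lines: mzd ppix kfmdm sgkr mfns jlg krri jkzm iguv qgbc waknd yrhge wbln drmog srf
Hunk 2: at line 6 remove [jkzm,iguv,qgbc] add [jdcgz] -> 13 lines: mzd ppix kfmdm sgkr mfns jlg krri jdcgz waknd yrhge wbln drmog srf
Hunk 3: at line 3 remove [sgkr,mfns,jlg] add [pfrr,qas,wnqiz] -> 13 lines: mzd ppix kfmdm pfrr qas wnqiz krri jdcgz waknd yrhge wbln drmog srf
Hunk 4: at line 9 remove [yrhge,wbln,drmog] add [sim,omwjt,ipve] -> 13 lines: mzd ppix kfmdm pfrr qas wnqiz krri jdcgz waknd sim omwjt ipve srf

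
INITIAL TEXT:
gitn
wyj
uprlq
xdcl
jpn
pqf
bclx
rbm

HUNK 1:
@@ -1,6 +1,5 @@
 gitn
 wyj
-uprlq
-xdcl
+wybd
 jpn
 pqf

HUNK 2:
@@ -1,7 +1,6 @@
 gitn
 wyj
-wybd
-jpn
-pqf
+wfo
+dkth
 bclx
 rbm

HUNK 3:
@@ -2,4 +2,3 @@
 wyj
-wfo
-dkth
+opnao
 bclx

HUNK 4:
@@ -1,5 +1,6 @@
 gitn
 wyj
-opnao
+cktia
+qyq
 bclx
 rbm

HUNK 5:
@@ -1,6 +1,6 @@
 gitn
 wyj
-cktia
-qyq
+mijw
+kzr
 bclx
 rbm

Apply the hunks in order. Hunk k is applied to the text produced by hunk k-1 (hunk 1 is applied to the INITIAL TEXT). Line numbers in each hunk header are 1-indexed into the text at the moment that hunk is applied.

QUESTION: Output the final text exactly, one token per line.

Answer: gitn
wyj
mijw
kzr
bclx
rbm

Derivation:
Hunk 1: at line 1 remove [uprlq,xdcl] add [wybd] -> 7 lines: gitn wyj wybd jpn pqf bclx rbm
Hunk 2: at line 1 remove [wybd,jpn,pqf] add [wfo,dkth] -> 6 lines: gitn wyj wfo dkth bclx rbm
Hunk 3: at line 2 remove [wfo,dkth] add [opnao] -> 5 lines: gitn wyj opnao bclx rbm
Hunk 4: at line 1 remove [opnao] add [cktia,qyq] -> 6 lines: gitn wyj cktia qyq bclx rbm
Hunk 5: at line 1 remove [cktia,qyq] add [mijw,kzr] -> 6 lines: gitn wyj mijw kzr bclx rbm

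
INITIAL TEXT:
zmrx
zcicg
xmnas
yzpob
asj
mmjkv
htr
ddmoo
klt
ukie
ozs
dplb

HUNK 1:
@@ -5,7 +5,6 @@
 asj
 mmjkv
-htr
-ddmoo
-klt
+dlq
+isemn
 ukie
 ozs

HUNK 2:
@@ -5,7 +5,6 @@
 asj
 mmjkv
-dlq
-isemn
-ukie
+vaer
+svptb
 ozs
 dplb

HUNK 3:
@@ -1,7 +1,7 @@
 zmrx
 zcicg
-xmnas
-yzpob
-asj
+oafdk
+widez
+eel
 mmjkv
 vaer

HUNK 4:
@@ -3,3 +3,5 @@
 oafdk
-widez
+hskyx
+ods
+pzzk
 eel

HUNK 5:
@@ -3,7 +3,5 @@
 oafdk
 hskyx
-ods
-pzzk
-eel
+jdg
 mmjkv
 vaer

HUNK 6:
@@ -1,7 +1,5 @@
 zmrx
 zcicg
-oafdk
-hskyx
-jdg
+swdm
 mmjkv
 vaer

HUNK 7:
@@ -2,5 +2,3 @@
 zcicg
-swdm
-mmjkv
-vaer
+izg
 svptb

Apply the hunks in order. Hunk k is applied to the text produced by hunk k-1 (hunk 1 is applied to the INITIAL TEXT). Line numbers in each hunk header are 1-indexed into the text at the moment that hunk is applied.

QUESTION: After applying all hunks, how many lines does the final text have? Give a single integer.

Answer: 6

Derivation:
Hunk 1: at line 5 remove [htr,ddmoo,klt] add [dlq,isemn] -> 11 lines: zmrx zcicg xmnas yzpob asj mmjkv dlq isemn ukie ozs dplb
Hunk 2: at line 5 remove [dlq,isemn,ukie] add [vaer,svptb] -> 10 lines: zmrx zcicg xmnas yzpob asj mmjkv vaer svptb ozs dplb
Hunk 3: at line 1 remove [xmnas,yzpob,asj] add [oafdk,widez,eel] -> 10 lines: zmrx zcicg oafdk widez eel mmjkv vaer svptb ozs dplb
Hunk 4: at line 3 remove [widez] add [hskyx,ods,pzzk] -> 12 lines: zmrx zcicg oafdk hskyx ods pzzk eel mmjkv vaer svptb ozs dplb
Hunk 5: at line 3 remove [ods,pzzk,eel] add [jdg] -> 10 lines: zmrx zcicg oafdk hskyx jdg mmjkv vaer svptb ozs dplb
Hunk 6: at line 1 remove [oafdk,hskyx,jdg] add [swdm] -> 8 lines: zmrx zcicg swdm mmjkv vaer svptb ozs dplb
Hunk 7: at line 2 remove [swdm,mmjkv,vaer] add [izg] -> 6 lines: zmrx zcicg izg svptb ozs dplb
Final line count: 6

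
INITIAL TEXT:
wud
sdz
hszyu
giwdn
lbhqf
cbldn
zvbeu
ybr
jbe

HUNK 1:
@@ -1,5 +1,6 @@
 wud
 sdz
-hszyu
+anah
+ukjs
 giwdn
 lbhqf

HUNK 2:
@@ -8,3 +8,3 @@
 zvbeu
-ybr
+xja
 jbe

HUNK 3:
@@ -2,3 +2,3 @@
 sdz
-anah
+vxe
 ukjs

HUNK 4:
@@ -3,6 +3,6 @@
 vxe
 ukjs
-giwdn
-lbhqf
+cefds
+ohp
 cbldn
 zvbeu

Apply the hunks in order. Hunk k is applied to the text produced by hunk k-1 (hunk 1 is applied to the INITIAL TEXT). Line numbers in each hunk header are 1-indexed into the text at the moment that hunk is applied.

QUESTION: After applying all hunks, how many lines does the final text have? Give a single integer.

Answer: 10

Derivation:
Hunk 1: at line 1 remove [hszyu] add [anah,ukjs] -> 10 lines: wud sdz anah ukjs giwdn lbhqf cbldn zvbeu ybr jbe
Hunk 2: at line 8 remove [ybr] add [xja] -> 10 lines: wud sdz anah ukjs giwdn lbhqf cbldn zvbeu xja jbe
Hunk 3: at line 2 remove [anah] add [vxe] -> 10 lines: wud sdz vxe ukjs giwdn lbhqf cbldn zvbeu xja jbe
Hunk 4: at line 3 remove [giwdn,lbhqf] add [cefds,ohp] -> 10 lines: wud sdz vxe ukjs cefds ohp cbldn zvbeu xja jbe
Final line count: 10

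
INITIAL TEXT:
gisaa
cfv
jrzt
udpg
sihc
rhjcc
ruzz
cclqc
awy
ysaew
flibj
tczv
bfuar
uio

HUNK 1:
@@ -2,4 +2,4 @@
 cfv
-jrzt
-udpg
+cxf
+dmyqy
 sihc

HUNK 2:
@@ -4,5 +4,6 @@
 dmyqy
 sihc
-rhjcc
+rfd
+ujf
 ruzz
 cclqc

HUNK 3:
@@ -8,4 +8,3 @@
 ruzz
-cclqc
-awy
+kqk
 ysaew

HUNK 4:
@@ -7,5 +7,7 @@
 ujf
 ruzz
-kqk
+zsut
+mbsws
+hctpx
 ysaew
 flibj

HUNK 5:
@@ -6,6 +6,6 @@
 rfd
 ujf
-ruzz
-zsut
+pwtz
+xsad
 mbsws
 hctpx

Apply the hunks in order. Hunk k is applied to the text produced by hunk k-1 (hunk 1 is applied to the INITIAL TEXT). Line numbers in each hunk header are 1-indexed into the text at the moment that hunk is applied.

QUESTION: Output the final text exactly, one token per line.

Answer: gisaa
cfv
cxf
dmyqy
sihc
rfd
ujf
pwtz
xsad
mbsws
hctpx
ysaew
flibj
tczv
bfuar
uio

Derivation:
Hunk 1: at line 2 remove [jrzt,udpg] add [cxf,dmyqy] -> 14 lines: gisaa cfv cxf dmyqy sihc rhjcc ruzz cclqc awy ysaew flibj tczv bfuar uio
Hunk 2: at line 4 remove [rhjcc] add [rfd,ujf] -> 15 lines: gisaa cfv cxf dmyqy sihc rfd ujf ruzz cclqc awy ysaew flibj tczv bfuar uio
Hunk 3: at line 8 remove [cclqc,awy] add [kqk] -> 14 lines: gisaa cfv cxf dmyqy sihc rfd ujf ruzz kqk ysaew flibj tczv bfuar uio
Hunk 4: at line 7 remove [kqk] add [zsut,mbsws,hctpx] -> 16 lines: gisaa cfv cxf dmyqy sihc rfd ujf ruzz zsut mbsws hctpx ysaew flibj tczv bfuar uio
Hunk 5: at line 6 remove [ruzz,zsut] add [pwtz,xsad] -> 16 lines: gisaa cfv cxf dmyqy sihc rfd ujf pwtz xsad mbsws hctpx ysaew flibj tczv bfuar uio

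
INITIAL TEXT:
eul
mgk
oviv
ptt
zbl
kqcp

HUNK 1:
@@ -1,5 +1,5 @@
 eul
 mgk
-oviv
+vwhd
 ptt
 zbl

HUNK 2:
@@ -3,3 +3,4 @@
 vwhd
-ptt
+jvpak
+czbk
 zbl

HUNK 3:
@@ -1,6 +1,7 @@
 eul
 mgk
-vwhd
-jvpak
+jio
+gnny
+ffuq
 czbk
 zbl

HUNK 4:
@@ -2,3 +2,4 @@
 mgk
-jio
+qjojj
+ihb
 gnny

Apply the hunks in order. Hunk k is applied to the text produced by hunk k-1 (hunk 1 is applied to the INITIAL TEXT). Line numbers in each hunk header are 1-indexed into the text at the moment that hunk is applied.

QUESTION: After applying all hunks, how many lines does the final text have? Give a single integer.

Hunk 1: at line 1 remove [oviv] add [vwhd] -> 6 lines: eul mgk vwhd ptt zbl kqcp
Hunk 2: at line 3 remove [ptt] add [jvpak,czbk] -> 7 lines: eul mgk vwhd jvpak czbk zbl kqcp
Hunk 3: at line 1 remove [vwhd,jvpak] add [jio,gnny,ffuq] -> 8 lines: eul mgk jio gnny ffuq czbk zbl kqcp
Hunk 4: at line 2 remove [jio] add [qjojj,ihb] -> 9 lines: eul mgk qjojj ihb gnny ffuq czbk zbl kqcp
Final line count: 9

Answer: 9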